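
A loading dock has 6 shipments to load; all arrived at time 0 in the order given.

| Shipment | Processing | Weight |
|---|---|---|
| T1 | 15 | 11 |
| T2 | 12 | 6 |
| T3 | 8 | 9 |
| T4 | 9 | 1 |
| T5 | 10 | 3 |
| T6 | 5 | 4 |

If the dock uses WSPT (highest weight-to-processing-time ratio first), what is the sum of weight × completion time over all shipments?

WSPT (decreasing weight/processing-time ratio): T3 T6 T1 T2 T5 T4.
T3: finishes 8, weight 9, w·C = 72
T6: finishes 13, weight 4, w·C = 52
T1: finishes 28, weight 11, w·C = 308
T2: finishes 40, weight 6, w·C = 240
T5: finishes 50, weight 3, w·C = 150
T4: finishes 59, weight 1, w·C = 59
Sum = 72+52+308+240+150+59 = 881.

881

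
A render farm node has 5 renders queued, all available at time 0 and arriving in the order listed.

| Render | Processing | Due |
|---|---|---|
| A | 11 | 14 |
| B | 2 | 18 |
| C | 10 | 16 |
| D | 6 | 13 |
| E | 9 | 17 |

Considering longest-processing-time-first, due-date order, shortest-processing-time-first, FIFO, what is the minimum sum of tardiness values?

35

LPT (decreasing processing time): A C E D B.
A: 0→11, due 14, tardiness 0
C: 11→21, due 16, tardiness 5
E: 21→30, due 17, tardiness 13
D: 30→36, due 13, tardiness 23
B: 36→38, due 18, tardiness 20
Sum = 0+5+13+23+20 = 61.
EDD (increasing due date): D A C E B.
D: 0→6, due 13, tardiness 0
A: 6→17, due 14, tardiness 3
C: 17→27, due 16, tardiness 11
E: 27→36, due 17, tardiness 19
B: 36→38, due 18, tardiness 20
Sum = 0+3+11+19+20 = 53.
SPT (increasing processing time): B D E C A.
B: 0→2, due 18, tardiness 0
D: 2→8, due 13, tardiness 0
E: 8→17, due 17, tardiness 0
C: 17→27, due 16, tardiness 11
A: 27→38, due 14, tardiness 24
Sum = 0+0+0+11+24 = 35.
FIFO (arrival order): A B C D E.
A: 0→11, due 14, tardiness 0
B: 11→13, due 18, tardiness 0
C: 13→23, due 16, tardiness 7
D: 23→29, due 13, tardiness 16
E: 29→38, due 17, tardiness 21
Sum = 0+0+7+16+21 = 44.
LPT 61, EDD 53, SPT 35, FIFO 44 → minimum 35.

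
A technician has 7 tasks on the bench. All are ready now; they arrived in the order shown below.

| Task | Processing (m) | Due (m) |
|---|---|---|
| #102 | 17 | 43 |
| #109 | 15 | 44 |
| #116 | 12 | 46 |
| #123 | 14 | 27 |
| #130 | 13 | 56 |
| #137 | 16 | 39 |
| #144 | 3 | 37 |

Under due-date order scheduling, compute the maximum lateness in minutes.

34

EDD (increasing due date): #123 #144 #137 #102 #109 #116 #130.
#123: 0→14, due 27, lateness -13
#144: 14→17, due 37, lateness -20
#137: 17→33, due 39, lateness -6
#102: 33→50, due 43, lateness 7
#109: 50→65, due 44, lateness 21
#116: 65→77, due 46, lateness 31
#130: 77→90, due 56, lateness 34
Maximum = 34.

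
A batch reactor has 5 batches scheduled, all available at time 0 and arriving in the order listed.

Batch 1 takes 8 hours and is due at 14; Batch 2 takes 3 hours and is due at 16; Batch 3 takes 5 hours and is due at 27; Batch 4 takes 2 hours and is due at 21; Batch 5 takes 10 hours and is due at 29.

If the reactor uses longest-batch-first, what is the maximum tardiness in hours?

LPT (decreasing processing time): Batch 5 Batch 1 Batch 3 Batch 2 Batch 4.
Batch 5: 0→10, due 29, tardiness 0
Batch 1: 10→18, due 14, tardiness 4
Batch 3: 18→23, due 27, tardiness 0
Batch 2: 23→26, due 16, tardiness 10
Batch 4: 26→28, due 21, tardiness 7
Maximum = 10.

10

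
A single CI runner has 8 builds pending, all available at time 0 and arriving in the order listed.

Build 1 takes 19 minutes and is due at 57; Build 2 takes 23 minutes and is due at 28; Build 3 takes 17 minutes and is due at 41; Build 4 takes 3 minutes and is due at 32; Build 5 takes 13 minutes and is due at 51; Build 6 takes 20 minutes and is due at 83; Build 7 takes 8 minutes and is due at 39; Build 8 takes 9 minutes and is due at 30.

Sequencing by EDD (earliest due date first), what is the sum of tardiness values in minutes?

114

EDD (increasing due date): Build 2 Build 8 Build 4 Build 7 Build 3 Build 5 Build 1 Build 6.
Build 2: 0→23, due 28, tardiness 0
Build 8: 23→32, due 30, tardiness 2
Build 4: 32→35, due 32, tardiness 3
Build 7: 35→43, due 39, tardiness 4
Build 3: 43→60, due 41, tardiness 19
Build 5: 60→73, due 51, tardiness 22
Build 1: 73→92, due 57, tardiness 35
Build 6: 92→112, due 83, tardiness 29
Sum = 0+2+3+4+19+22+35+29 = 114.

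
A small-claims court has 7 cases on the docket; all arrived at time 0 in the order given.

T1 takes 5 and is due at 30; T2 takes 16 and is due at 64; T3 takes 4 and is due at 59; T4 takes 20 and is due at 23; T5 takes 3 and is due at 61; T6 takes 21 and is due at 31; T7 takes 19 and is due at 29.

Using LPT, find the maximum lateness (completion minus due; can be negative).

51

LPT (decreasing processing time): T6 T4 T7 T2 T1 T3 T5.
T6: 0→21, due 31, lateness -10
T4: 21→41, due 23, lateness 18
T7: 41→60, due 29, lateness 31
T2: 60→76, due 64, lateness 12
T1: 76→81, due 30, lateness 51
T3: 81→85, due 59, lateness 26
T5: 85→88, due 61, lateness 27
Maximum = 51.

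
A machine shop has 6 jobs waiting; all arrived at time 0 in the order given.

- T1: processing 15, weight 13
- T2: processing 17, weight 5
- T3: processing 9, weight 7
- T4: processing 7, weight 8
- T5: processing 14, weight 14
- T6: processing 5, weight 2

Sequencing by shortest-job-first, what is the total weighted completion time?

SPT (increasing processing time): T6 T4 T3 T5 T1 T2.
T6: finishes 5, weight 2, w·C = 10
T4: finishes 12, weight 8, w·C = 96
T3: finishes 21, weight 7, w·C = 147
T5: finishes 35, weight 14, w·C = 490
T1: finishes 50, weight 13, w·C = 650
T2: finishes 67, weight 5, w·C = 335
Sum = 10+96+147+490+650+335 = 1728.

1728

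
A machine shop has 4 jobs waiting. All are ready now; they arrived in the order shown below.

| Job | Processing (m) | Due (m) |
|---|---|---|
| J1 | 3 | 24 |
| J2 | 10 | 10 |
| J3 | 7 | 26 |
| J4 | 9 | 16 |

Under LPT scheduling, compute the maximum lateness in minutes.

LPT (decreasing processing time): J2 J4 J3 J1.
J2: 0→10, due 10, lateness 0
J4: 10→19, due 16, lateness 3
J3: 19→26, due 26, lateness 0
J1: 26→29, due 24, lateness 5
Maximum = 5.

5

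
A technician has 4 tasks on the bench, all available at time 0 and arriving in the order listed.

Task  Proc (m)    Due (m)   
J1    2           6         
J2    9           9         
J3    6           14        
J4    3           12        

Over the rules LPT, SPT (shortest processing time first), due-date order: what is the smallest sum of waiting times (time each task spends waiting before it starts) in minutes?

18

LPT (decreasing processing time): J2 J3 J4 J1.
J2: waits 0, runs 0→9
J3: waits 9, runs 9→15
J4: waits 15, runs 15→18
J1: waits 18, runs 18→20
Sum = 0+9+15+18 = 42.
SPT (increasing processing time): J1 J4 J3 J2.
J1: waits 0, runs 0→2
J4: waits 2, runs 2→5
J3: waits 5, runs 5→11
J2: waits 11, runs 11→20
Sum = 0+2+5+11 = 18.
EDD (increasing due date): J1 J2 J4 J3.
J1: waits 0, runs 0→2
J2: waits 2, runs 2→11
J4: waits 11, runs 11→14
J3: waits 14, runs 14→20
Sum = 0+2+11+14 = 27.
LPT 42, SPT 18, EDD 27 → minimum 18.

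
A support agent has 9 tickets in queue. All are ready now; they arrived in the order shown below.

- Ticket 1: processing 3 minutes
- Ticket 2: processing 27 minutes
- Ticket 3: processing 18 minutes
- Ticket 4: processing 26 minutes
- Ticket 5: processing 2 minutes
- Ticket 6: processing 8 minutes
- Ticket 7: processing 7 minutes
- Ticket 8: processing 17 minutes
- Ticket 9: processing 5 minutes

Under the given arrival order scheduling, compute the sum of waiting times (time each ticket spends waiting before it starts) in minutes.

FIFO (arrival order): Ticket 1 Ticket 2 Ticket 3 Ticket 4 Ticket 5 Ticket 6 Ticket 7 Ticket 8 Ticket 9.
Ticket 1: waits 0, runs 0→3
Ticket 2: waits 3, runs 3→30
Ticket 3: waits 30, runs 30→48
Ticket 4: waits 48, runs 48→74
Ticket 5: waits 74, runs 74→76
Ticket 6: waits 76, runs 76→84
Ticket 7: waits 84, runs 84→91
Ticket 8: waits 91, runs 91→108
Ticket 9: waits 108, runs 108→113
Sum = 0+3+30+48+74+76+84+91+108 = 514.

514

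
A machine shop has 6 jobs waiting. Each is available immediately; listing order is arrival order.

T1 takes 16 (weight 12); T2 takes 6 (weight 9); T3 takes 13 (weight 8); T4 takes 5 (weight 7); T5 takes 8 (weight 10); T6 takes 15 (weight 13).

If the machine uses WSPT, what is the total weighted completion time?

1867

WSPT (decreasing weight/processing-time ratio): T2 T4 T5 T6 T1 T3.
T2: finishes 6, weight 9, w·C = 54
T4: finishes 11, weight 7, w·C = 77
T5: finishes 19, weight 10, w·C = 190
T6: finishes 34, weight 13, w·C = 442
T1: finishes 50, weight 12, w·C = 600
T3: finishes 63, weight 8, w·C = 504
Sum = 54+77+190+442+600+504 = 1867.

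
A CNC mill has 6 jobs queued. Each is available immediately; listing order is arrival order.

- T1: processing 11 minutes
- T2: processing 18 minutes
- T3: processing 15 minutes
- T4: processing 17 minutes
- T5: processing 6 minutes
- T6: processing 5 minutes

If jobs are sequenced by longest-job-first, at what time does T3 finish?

50

LPT (decreasing processing time): T2 T4 T3 T1 T5 T6.
T2: 0→18
T4: 18→35
T3: 35→50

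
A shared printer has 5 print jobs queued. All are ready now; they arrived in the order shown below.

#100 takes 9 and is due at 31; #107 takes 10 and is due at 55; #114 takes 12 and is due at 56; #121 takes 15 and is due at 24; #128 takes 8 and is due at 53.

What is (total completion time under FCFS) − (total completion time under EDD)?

-8

FIFO (arrival order): #100 #107 #114 #121 #128.
#100: 0→9
#107: 9→19
#114: 19→31
#121: 31→46
#128: 46→54
Sum = 9+19+31+46+54 = 159.
EDD (increasing due date): #121 #100 #128 #107 #114.
#121: 0→15
#100: 15→24
#128: 24→32
#107: 32→42
#114: 42→54
Sum = 15+24+32+42+54 = 167.
Difference = 159 − 167 = -8.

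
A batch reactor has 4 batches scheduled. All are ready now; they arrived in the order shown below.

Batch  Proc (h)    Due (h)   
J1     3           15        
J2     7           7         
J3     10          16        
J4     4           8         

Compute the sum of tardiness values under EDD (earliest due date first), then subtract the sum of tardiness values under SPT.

-4

EDD (increasing due date): J2 J4 J1 J3.
J2: 0→7, due 7, tardiness 0
J4: 7→11, due 8, tardiness 3
J1: 11→14, due 15, tardiness 0
J3: 14→24, due 16, tardiness 8
Sum = 0+3+0+8 = 11.
SPT (increasing processing time): J1 J4 J2 J3.
J1: 0→3, due 15, tardiness 0
J4: 3→7, due 8, tardiness 0
J2: 7→14, due 7, tardiness 7
J3: 14→24, due 16, tardiness 8
Sum = 0+0+7+8 = 15.
Difference = 11 − 15 = -4.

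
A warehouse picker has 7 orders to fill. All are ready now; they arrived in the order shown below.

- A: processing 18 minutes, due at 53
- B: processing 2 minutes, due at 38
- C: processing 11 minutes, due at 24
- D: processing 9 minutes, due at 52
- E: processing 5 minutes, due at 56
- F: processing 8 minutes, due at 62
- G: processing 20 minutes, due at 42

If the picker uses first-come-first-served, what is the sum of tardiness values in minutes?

FIFO (arrival order): A B C D E F G.
A: 0→18, due 53, tardiness 0
B: 18→20, due 38, tardiness 0
C: 20→31, due 24, tardiness 7
D: 31→40, due 52, tardiness 0
E: 40→45, due 56, tardiness 0
F: 45→53, due 62, tardiness 0
G: 53→73, due 42, tardiness 31
Sum = 0+0+7+0+0+0+31 = 38.

38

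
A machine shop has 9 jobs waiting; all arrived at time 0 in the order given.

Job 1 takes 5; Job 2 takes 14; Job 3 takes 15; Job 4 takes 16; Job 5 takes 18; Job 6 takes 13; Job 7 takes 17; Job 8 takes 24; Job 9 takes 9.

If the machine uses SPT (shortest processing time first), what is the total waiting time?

411

SPT (increasing processing time): Job 1 Job 9 Job 6 Job 2 Job 3 Job 4 Job 7 Job 5 Job 8.
Job 1: waits 0, runs 0→5
Job 9: waits 5, runs 5→14
Job 6: waits 14, runs 14→27
Job 2: waits 27, runs 27→41
Job 3: waits 41, runs 41→56
Job 4: waits 56, runs 56→72
Job 7: waits 72, runs 72→89
Job 5: waits 89, runs 89→107
Job 8: waits 107, runs 107→131
Sum = 0+5+14+27+41+56+72+89+107 = 411.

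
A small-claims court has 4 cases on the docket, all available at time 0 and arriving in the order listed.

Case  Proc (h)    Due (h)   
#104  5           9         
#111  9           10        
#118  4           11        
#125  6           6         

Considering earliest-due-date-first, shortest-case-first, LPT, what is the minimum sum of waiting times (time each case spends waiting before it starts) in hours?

28

EDD (increasing due date): #125 #104 #111 #118.
#125: waits 0, runs 0→6
#104: waits 6, runs 6→11
#111: waits 11, runs 11→20
#118: waits 20, runs 20→24
Sum = 0+6+11+20 = 37.
SPT (increasing processing time): #118 #104 #125 #111.
#118: waits 0, runs 0→4
#104: waits 4, runs 4→9
#125: waits 9, runs 9→15
#111: waits 15, runs 15→24
Sum = 0+4+9+15 = 28.
LPT (decreasing processing time): #111 #125 #104 #118.
#111: waits 0, runs 0→9
#125: waits 9, runs 9→15
#104: waits 15, runs 15→20
#118: waits 20, runs 20→24
Sum = 0+9+15+20 = 44.
EDD 37, SPT 28, LPT 44 → minimum 28.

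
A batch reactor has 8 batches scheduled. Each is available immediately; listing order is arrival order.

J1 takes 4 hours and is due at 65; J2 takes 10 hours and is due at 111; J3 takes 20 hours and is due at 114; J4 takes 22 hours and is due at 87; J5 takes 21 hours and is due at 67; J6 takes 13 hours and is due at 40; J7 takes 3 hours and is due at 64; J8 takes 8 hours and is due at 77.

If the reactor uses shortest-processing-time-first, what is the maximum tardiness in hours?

SPT (increasing processing time): J7 J1 J8 J2 J6 J3 J5 J4.
J7: 0→3, due 64, tardiness 0
J1: 3→7, due 65, tardiness 0
J8: 7→15, due 77, tardiness 0
J2: 15→25, due 111, tardiness 0
J6: 25→38, due 40, tardiness 0
J3: 38→58, due 114, tardiness 0
J5: 58→79, due 67, tardiness 12
J4: 79→101, due 87, tardiness 14
Maximum = 14.

14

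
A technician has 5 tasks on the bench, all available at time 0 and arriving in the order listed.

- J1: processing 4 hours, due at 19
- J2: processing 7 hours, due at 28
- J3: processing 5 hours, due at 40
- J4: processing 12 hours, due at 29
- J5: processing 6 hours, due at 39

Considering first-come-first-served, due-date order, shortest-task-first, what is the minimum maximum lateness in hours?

FIFO (arrival order): J1 J2 J3 J4 J5.
J1: 0→4, due 19, lateness -15
J2: 4→11, due 28, lateness -17
J3: 11→16, due 40, lateness -24
J4: 16→28, due 29, lateness -1
J5: 28→34, due 39, lateness -5
Maximum = -1.
EDD (increasing due date): J1 J2 J4 J5 J3.
J1: 0→4, due 19, lateness -15
J2: 4→11, due 28, lateness -17
J4: 11→23, due 29, lateness -6
J5: 23→29, due 39, lateness -10
J3: 29→34, due 40, lateness -6
Maximum = -6.
SPT (increasing processing time): J1 J3 J5 J2 J4.
J1: 0→4, due 19, lateness -15
J3: 4→9, due 40, lateness -31
J5: 9→15, due 39, lateness -24
J2: 15→22, due 28, lateness -6
J4: 22→34, due 29, lateness 5
Maximum = 5.
FIFO -1, EDD -6, SPT 5 → minimum -6.

-6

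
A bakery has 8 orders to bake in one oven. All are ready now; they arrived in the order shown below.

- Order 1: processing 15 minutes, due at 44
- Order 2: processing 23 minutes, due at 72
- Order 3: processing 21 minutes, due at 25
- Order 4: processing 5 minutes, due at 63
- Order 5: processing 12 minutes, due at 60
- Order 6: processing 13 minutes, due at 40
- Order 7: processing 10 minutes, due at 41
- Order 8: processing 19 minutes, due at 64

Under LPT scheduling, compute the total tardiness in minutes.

274

LPT (decreasing processing time): Order 2 Order 3 Order 8 Order 1 Order 6 Order 5 Order 7 Order 4.
Order 2: 0→23, due 72, tardiness 0
Order 3: 23→44, due 25, tardiness 19
Order 8: 44→63, due 64, tardiness 0
Order 1: 63→78, due 44, tardiness 34
Order 6: 78→91, due 40, tardiness 51
Order 5: 91→103, due 60, tardiness 43
Order 7: 103→113, due 41, tardiness 72
Order 4: 113→118, due 63, tardiness 55
Sum = 0+19+0+34+51+43+72+55 = 274.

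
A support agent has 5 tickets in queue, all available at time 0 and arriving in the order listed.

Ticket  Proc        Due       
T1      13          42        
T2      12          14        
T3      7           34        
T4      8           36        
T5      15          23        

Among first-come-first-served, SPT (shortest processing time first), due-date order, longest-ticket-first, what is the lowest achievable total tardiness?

FIFO (arrival order): T1 T2 T3 T4 T5.
T1: 0→13, due 42, tardiness 0
T2: 13→25, due 14, tardiness 11
T3: 25→32, due 34, tardiness 0
T4: 32→40, due 36, tardiness 4
T5: 40→55, due 23, tardiness 32
Sum = 0+11+0+4+32 = 47.
SPT (increasing processing time): T3 T4 T2 T1 T5.
T3: 0→7, due 34, tardiness 0
T4: 7→15, due 36, tardiness 0
T2: 15→27, due 14, tardiness 13
T1: 27→40, due 42, tardiness 0
T5: 40→55, due 23, tardiness 32
Sum = 0+0+13+0+32 = 45.
EDD (increasing due date): T2 T5 T3 T4 T1.
T2: 0→12, due 14, tardiness 0
T5: 12→27, due 23, tardiness 4
T3: 27→34, due 34, tardiness 0
T4: 34→42, due 36, tardiness 6
T1: 42→55, due 42, tardiness 13
Sum = 0+4+0+6+13 = 23.
LPT (decreasing processing time): T5 T1 T2 T4 T3.
T5: 0→15, due 23, tardiness 0
T1: 15→28, due 42, tardiness 0
T2: 28→40, due 14, tardiness 26
T4: 40→48, due 36, tardiness 12
T3: 48→55, due 34, tardiness 21
Sum = 0+0+26+12+21 = 59.
FIFO 47, SPT 45, EDD 23, LPT 59 → minimum 23.

23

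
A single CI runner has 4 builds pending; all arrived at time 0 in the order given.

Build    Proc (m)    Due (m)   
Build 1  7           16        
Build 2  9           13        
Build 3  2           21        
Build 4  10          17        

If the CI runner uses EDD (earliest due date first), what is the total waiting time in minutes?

EDD (increasing due date): Build 2 Build 1 Build 4 Build 3.
Build 2: waits 0, runs 0→9
Build 1: waits 9, runs 9→16
Build 4: waits 16, runs 16→26
Build 3: waits 26, runs 26→28
Sum = 0+9+16+26 = 51.

51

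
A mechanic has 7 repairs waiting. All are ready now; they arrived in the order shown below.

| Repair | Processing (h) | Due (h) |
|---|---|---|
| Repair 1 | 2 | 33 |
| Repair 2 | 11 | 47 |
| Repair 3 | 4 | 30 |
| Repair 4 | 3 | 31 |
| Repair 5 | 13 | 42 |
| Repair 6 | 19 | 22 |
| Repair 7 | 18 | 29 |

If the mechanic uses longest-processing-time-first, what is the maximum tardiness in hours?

LPT (decreasing processing time): Repair 6 Repair 7 Repair 5 Repair 2 Repair 3 Repair 4 Repair 1.
Repair 6: 0→19, due 22, tardiness 0
Repair 7: 19→37, due 29, tardiness 8
Repair 5: 37→50, due 42, tardiness 8
Repair 2: 50→61, due 47, tardiness 14
Repair 3: 61→65, due 30, tardiness 35
Repair 4: 65→68, due 31, tardiness 37
Repair 1: 68→70, due 33, tardiness 37
Maximum = 37.

37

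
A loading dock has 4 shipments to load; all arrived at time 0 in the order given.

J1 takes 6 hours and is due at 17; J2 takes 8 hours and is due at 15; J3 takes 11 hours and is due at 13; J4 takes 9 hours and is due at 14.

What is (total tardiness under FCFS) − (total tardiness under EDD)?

FIFO (arrival order): J1 J2 J3 J4.
J1: 0→6, due 17, tardiness 0
J2: 6→14, due 15, tardiness 0
J3: 14→25, due 13, tardiness 12
J4: 25→34, due 14, tardiness 20
Sum = 0+0+12+20 = 32.
EDD (increasing due date): J3 J4 J2 J1.
J3: 0→11, due 13, tardiness 0
J4: 11→20, due 14, tardiness 6
J2: 20→28, due 15, tardiness 13
J1: 28→34, due 17, tardiness 17
Sum = 0+6+13+17 = 36.
Difference = 32 − 36 = -4.

-4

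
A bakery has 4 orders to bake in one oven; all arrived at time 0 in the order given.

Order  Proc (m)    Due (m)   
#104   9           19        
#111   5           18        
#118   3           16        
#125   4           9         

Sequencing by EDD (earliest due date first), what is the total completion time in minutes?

EDD (increasing due date): #125 #118 #111 #104.
#125: 0→4
#118: 4→7
#111: 7→12
#104: 12→21
Sum = 4+7+12+21 = 44.

44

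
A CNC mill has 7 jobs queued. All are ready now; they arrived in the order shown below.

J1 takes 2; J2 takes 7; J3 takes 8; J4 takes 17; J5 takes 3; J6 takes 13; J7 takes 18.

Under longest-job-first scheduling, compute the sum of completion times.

LPT (decreasing processing time): J7 J4 J6 J3 J2 J5 J1.
J7: 0→18
J4: 18→35
J6: 35→48
J3: 48→56
J2: 56→63
J5: 63→66
J1: 66→68
Sum = 18+35+48+56+63+66+68 = 354.

354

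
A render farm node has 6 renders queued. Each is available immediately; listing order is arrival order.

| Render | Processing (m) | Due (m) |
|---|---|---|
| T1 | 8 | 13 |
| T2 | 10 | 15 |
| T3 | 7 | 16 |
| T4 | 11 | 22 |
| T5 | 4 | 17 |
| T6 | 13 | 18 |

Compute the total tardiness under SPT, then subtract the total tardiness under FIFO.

SPT (increasing processing time): T5 T3 T1 T2 T4 T6.
T5: 0→4, due 17, tardiness 0
T3: 4→11, due 16, tardiness 0
T1: 11→19, due 13, tardiness 6
T2: 19→29, due 15, tardiness 14
T4: 29→40, due 22, tardiness 18
T6: 40→53, due 18, tardiness 35
Sum = 0+0+6+14+18+35 = 73.
FIFO (arrival order): T1 T2 T3 T4 T5 T6.
T1: 0→8, due 13, tardiness 0
T2: 8→18, due 15, tardiness 3
T3: 18→25, due 16, tardiness 9
T4: 25→36, due 22, tardiness 14
T5: 36→40, due 17, tardiness 23
T6: 40→53, due 18, tardiness 35
Sum = 0+3+9+14+23+35 = 84.
Difference = 73 − 84 = -11.

-11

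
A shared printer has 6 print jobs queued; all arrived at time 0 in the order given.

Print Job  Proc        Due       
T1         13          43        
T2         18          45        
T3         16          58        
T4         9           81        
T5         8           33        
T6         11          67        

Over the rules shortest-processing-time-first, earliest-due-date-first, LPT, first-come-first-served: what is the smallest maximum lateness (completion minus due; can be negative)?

SPT (increasing processing time): T5 T4 T6 T1 T3 T2.
T5: 0→8, due 33, lateness -25
T4: 8→17, due 81, lateness -64
T6: 17→28, due 67, lateness -39
T1: 28→41, due 43, lateness -2
T3: 41→57, due 58, lateness -1
T2: 57→75, due 45, lateness 30
Maximum = 30.
EDD (increasing due date): T5 T1 T2 T3 T6 T4.
T5: 0→8, due 33, lateness -25
T1: 8→21, due 43, lateness -22
T2: 21→39, due 45, lateness -6
T3: 39→55, due 58, lateness -3
T6: 55→66, due 67, lateness -1
T4: 66→75, due 81, lateness -6
Maximum = -1.
LPT (decreasing processing time): T2 T3 T1 T6 T4 T5.
T2: 0→18, due 45, lateness -27
T3: 18→34, due 58, lateness -24
T1: 34→47, due 43, lateness 4
T6: 47→58, due 67, lateness -9
T4: 58→67, due 81, lateness -14
T5: 67→75, due 33, lateness 42
Maximum = 42.
FIFO (arrival order): T1 T2 T3 T4 T5 T6.
T1: 0→13, due 43, lateness -30
T2: 13→31, due 45, lateness -14
T3: 31→47, due 58, lateness -11
T4: 47→56, due 81, lateness -25
T5: 56→64, due 33, lateness 31
T6: 64→75, due 67, lateness 8
Maximum = 31.
SPT 30, EDD -1, LPT 42, FIFO 31 → minimum -1.

-1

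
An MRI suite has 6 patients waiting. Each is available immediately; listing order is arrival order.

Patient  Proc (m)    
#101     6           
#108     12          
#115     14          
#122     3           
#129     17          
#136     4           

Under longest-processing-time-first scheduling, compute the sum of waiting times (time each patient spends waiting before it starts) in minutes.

193

LPT (decreasing processing time): #129 #115 #108 #101 #136 #122.
#129: waits 0, runs 0→17
#115: waits 17, runs 17→31
#108: waits 31, runs 31→43
#101: waits 43, runs 43→49
#136: waits 49, runs 49→53
#122: waits 53, runs 53→56
Sum = 0+17+31+43+49+53 = 193.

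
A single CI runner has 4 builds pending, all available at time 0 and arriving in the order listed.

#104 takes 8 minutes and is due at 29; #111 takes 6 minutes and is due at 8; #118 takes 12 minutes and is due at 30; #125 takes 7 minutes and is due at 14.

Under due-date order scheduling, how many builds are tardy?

EDD (increasing due date): #111 #125 #104 #118.
#111: 0→6, due 8, tardiness 0
#125: 6→13, due 14, tardiness 0
#104: 13→21, due 29, tardiness 0
#118: 21→33, due 30, tardiness 3
Late builds: 1.

1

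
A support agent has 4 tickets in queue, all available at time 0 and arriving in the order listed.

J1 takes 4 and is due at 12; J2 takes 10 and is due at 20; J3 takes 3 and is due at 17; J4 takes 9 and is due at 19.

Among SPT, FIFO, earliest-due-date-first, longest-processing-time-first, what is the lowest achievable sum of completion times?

52

SPT (increasing processing time): J3 J1 J4 J2.
J3: 0→3
J1: 3→7
J4: 7→16
J2: 16→26
Sum = 3+7+16+26 = 52.
FIFO (arrival order): J1 J2 J3 J4.
J1: 0→4
J2: 4→14
J3: 14→17
J4: 17→26
Sum = 4+14+17+26 = 61.
EDD (increasing due date): J1 J3 J4 J2.
J1: 0→4
J3: 4→7
J4: 7→16
J2: 16→26
Sum = 4+7+16+26 = 53.
LPT (decreasing processing time): J2 J4 J1 J3.
J2: 0→10
J4: 10→19
J1: 19→23
J3: 23→26
Sum = 10+19+23+26 = 78.
SPT 52, FIFO 61, EDD 53, LPT 78 → minimum 52.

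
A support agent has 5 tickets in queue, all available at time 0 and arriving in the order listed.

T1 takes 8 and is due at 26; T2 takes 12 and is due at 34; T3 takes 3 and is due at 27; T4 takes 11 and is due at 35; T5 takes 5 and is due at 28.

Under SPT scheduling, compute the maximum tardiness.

SPT (increasing processing time): T3 T5 T1 T4 T2.
T3: 0→3, due 27, tardiness 0
T5: 3→8, due 28, tardiness 0
T1: 8→16, due 26, tardiness 0
T4: 16→27, due 35, tardiness 0
T2: 27→39, due 34, tardiness 5
Maximum = 5.

5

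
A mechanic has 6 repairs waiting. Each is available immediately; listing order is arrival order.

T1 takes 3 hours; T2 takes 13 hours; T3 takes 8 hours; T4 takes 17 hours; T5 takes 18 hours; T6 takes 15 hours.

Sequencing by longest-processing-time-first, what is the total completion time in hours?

311

LPT (decreasing processing time): T5 T4 T6 T2 T3 T1.
T5: 0→18
T4: 18→35
T6: 35→50
T2: 50→63
T3: 63→71
T1: 71→74
Sum = 18+35+50+63+71+74 = 311.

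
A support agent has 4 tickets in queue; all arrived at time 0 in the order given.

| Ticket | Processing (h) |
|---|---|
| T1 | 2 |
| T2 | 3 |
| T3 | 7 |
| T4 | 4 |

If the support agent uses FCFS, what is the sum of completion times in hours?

FIFO (arrival order): T1 T2 T3 T4.
T1: 0→2
T2: 2→5
T3: 5→12
T4: 12→16
Sum = 2+5+12+16 = 35.

35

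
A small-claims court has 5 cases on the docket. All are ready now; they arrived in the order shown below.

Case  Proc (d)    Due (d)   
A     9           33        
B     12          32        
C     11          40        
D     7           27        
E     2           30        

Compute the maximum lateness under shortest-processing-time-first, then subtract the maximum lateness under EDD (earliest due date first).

8

SPT (increasing processing time): E D A C B.
E: 0→2, due 30, lateness -28
D: 2→9, due 27, lateness -18
A: 9→18, due 33, lateness -15
C: 18→29, due 40, lateness -11
B: 29→41, due 32, lateness 9
Maximum = 9.
EDD (increasing due date): D E B A C.
D: 0→7, due 27, lateness -20
E: 7→9, due 30, lateness -21
B: 9→21, due 32, lateness -11
A: 21→30, due 33, lateness -3
C: 30→41, due 40, lateness 1
Maximum = 1.
Difference = 9 − 1 = 8.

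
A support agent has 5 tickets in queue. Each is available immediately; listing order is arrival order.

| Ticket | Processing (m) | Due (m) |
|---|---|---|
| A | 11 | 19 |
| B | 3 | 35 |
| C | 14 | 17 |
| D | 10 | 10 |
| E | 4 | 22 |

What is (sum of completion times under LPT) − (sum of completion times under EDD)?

5

LPT (decreasing processing time): C A D E B.
C: 0→14
A: 14→25
D: 25→35
E: 35→39
B: 39→42
Sum = 14+25+35+39+42 = 155.
EDD (increasing due date): D C A E B.
D: 0→10
C: 10→24
A: 24→35
E: 35→39
B: 39→42
Sum = 10+24+35+39+42 = 150.
Difference = 155 − 150 = 5.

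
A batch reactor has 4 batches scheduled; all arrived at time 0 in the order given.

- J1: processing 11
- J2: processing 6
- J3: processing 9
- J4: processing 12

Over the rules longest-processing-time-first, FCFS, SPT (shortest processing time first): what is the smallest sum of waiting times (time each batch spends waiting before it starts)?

LPT (decreasing processing time): J4 J1 J3 J2.
J4: waits 0, runs 0→12
J1: waits 12, runs 12→23
J3: waits 23, runs 23→32
J2: waits 32, runs 32→38
Sum = 0+12+23+32 = 67.
FIFO (arrival order): J1 J2 J3 J4.
J1: waits 0, runs 0→11
J2: waits 11, runs 11→17
J3: waits 17, runs 17→26
J4: waits 26, runs 26→38
Sum = 0+11+17+26 = 54.
SPT (increasing processing time): J2 J3 J1 J4.
J2: waits 0, runs 0→6
J3: waits 6, runs 6→15
J1: waits 15, runs 15→26
J4: waits 26, runs 26→38
Sum = 0+6+15+26 = 47.
LPT 67, FIFO 54, SPT 47 → minimum 47.

47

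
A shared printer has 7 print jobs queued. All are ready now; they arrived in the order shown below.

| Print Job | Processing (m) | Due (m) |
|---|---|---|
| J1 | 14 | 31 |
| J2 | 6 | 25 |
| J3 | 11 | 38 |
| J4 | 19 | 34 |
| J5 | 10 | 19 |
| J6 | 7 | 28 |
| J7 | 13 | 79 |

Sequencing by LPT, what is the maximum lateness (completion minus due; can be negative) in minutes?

LPT (decreasing processing time): J4 J1 J7 J3 J5 J6 J2.
J4: 0→19, due 34, lateness -15
J1: 19→33, due 31, lateness 2
J7: 33→46, due 79, lateness -33
J3: 46→57, due 38, lateness 19
J5: 57→67, due 19, lateness 48
J6: 67→74, due 28, lateness 46
J2: 74→80, due 25, lateness 55
Maximum = 55.

55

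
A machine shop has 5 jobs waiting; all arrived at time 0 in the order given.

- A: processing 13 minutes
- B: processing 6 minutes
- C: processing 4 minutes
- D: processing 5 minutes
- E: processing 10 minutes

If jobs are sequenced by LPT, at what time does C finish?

38

LPT (decreasing processing time): A E B D C.
A: 0→13
E: 13→23
B: 23→29
D: 29→34
C: 34→38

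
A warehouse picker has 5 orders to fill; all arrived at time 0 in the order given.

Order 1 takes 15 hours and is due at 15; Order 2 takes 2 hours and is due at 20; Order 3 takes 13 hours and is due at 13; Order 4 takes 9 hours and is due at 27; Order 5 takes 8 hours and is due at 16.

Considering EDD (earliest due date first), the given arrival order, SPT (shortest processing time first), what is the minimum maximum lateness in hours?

EDD (increasing due date): Order 3 Order 1 Order 5 Order 2 Order 4.
Order 3: 0→13, due 13, lateness 0
Order 1: 13→28, due 15, lateness 13
Order 5: 28→36, due 16, lateness 20
Order 2: 36→38, due 20, lateness 18
Order 4: 38→47, due 27, lateness 20
Maximum = 20.
FIFO (arrival order): Order 1 Order 2 Order 3 Order 4 Order 5.
Order 1: 0→15, due 15, lateness 0
Order 2: 15→17, due 20, lateness -3
Order 3: 17→30, due 13, lateness 17
Order 4: 30→39, due 27, lateness 12
Order 5: 39→47, due 16, lateness 31
Maximum = 31.
SPT (increasing processing time): Order 2 Order 5 Order 4 Order 3 Order 1.
Order 2: 0→2, due 20, lateness -18
Order 5: 2→10, due 16, lateness -6
Order 4: 10→19, due 27, lateness -8
Order 3: 19→32, due 13, lateness 19
Order 1: 32→47, due 15, lateness 32
Maximum = 32.
EDD 20, FIFO 31, SPT 32 → minimum 20.

20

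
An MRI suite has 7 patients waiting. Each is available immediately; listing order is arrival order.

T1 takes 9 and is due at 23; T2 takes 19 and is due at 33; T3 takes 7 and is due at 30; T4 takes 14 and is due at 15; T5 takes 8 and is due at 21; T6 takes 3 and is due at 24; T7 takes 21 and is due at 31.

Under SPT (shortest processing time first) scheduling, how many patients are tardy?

SPT (increasing processing time): T6 T3 T5 T1 T4 T2 T7.
T6: 0→3, due 24, tardiness 0
T3: 3→10, due 30, tardiness 0
T5: 10→18, due 21, tardiness 0
T1: 18→27, due 23, tardiness 4
T4: 27→41, due 15, tardiness 26
T2: 41→60, due 33, tardiness 27
T7: 60→81, due 31, tardiness 50
Late patients: 4.

4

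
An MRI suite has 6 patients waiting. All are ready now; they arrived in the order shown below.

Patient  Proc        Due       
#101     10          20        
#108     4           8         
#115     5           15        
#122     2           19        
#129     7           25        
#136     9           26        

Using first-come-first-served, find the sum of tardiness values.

26

FIFO (arrival order): #101 #108 #115 #122 #129 #136.
#101: 0→10, due 20, tardiness 0
#108: 10→14, due 8, tardiness 6
#115: 14→19, due 15, tardiness 4
#122: 19→21, due 19, tardiness 2
#129: 21→28, due 25, tardiness 3
#136: 28→37, due 26, tardiness 11
Sum = 0+6+4+2+3+11 = 26.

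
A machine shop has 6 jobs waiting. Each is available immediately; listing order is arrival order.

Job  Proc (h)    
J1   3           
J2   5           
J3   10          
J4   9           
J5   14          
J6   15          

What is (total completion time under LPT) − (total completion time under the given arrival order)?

87

LPT (decreasing processing time): J6 J5 J3 J4 J2 J1.
J6: 0→15
J5: 15→29
J3: 29→39
J4: 39→48
J2: 48→53
J1: 53→56
Sum = 15+29+39+48+53+56 = 240.
FIFO (arrival order): J1 J2 J3 J4 J5 J6.
J1: 0→3
J2: 3→8
J3: 8→18
J4: 18→27
J5: 27→41
J6: 41→56
Sum = 3+8+18+27+41+56 = 153.
Difference = 240 − 153 = 87.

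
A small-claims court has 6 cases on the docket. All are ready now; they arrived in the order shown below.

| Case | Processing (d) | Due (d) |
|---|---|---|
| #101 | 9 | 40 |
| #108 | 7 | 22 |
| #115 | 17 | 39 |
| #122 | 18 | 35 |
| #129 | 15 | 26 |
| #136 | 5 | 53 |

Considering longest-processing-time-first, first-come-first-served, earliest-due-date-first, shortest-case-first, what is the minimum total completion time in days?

LPT (decreasing processing time): #122 #115 #129 #101 #108 #136.
#122: 0→18
#115: 18→35
#129: 35→50
#101: 50→59
#108: 59→66
#136: 66→71
Sum = 18+35+50+59+66+71 = 299.
FIFO (arrival order): #101 #108 #115 #122 #129 #136.
#101: 0→9
#108: 9→16
#115: 16→33
#122: 33→51
#129: 51→66
#136: 66→71
Sum = 9+16+33+51+66+71 = 246.
EDD (increasing due date): #108 #129 #122 #115 #101 #136.
#108: 0→7
#129: 7→22
#122: 22→40
#115: 40→57
#101: 57→66
#136: 66→71
Sum = 7+22+40+57+66+71 = 263.
SPT (increasing processing time): #136 #108 #101 #129 #115 #122.
#136: 0→5
#108: 5→12
#101: 12→21
#129: 21→36
#115: 36→53
#122: 53→71
Sum = 5+12+21+36+53+71 = 198.
LPT 299, FIFO 246, EDD 263, SPT 198 → minimum 198.

198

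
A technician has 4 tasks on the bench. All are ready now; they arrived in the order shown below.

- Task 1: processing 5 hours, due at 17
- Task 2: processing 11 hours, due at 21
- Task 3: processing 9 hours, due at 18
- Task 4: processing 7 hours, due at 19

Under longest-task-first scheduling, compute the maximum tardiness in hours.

LPT (decreasing processing time): Task 2 Task 3 Task 4 Task 1.
Task 2: 0→11, due 21, tardiness 0
Task 3: 11→20, due 18, tardiness 2
Task 4: 20→27, due 19, tardiness 8
Task 1: 27→32, due 17, tardiness 15
Maximum = 15.

15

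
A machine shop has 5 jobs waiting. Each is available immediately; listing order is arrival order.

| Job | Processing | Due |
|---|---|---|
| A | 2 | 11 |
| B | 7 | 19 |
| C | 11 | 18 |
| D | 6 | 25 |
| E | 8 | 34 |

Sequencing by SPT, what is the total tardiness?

SPT (increasing processing time): A D B E C.
A: 0→2, due 11, tardiness 0
D: 2→8, due 25, tardiness 0
B: 8→15, due 19, tardiness 0
E: 15→23, due 34, tardiness 0
C: 23→34, due 18, tardiness 16
Sum = 0+0+0+0+16 = 16.

16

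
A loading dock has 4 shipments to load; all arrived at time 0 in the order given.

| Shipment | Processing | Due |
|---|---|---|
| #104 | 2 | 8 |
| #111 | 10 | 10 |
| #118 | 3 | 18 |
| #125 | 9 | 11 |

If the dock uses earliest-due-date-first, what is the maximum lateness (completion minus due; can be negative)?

10

EDD (increasing due date): #104 #111 #125 #118.
#104: 0→2, due 8, lateness -6
#111: 2→12, due 10, lateness 2
#125: 12→21, due 11, lateness 10
#118: 21→24, due 18, lateness 6
Maximum = 10.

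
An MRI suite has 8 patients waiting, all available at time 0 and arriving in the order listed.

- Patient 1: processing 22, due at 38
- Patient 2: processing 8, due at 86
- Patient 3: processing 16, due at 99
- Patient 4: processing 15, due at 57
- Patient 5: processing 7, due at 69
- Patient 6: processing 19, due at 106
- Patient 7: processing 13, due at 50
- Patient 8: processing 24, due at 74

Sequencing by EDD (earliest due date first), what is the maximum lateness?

18

EDD (increasing due date): Patient 1 Patient 7 Patient 4 Patient 5 Patient 8 Patient 2 Patient 3 Patient 6.
Patient 1: 0→22, due 38, lateness -16
Patient 7: 22→35, due 50, lateness -15
Patient 4: 35→50, due 57, lateness -7
Patient 5: 50→57, due 69, lateness -12
Patient 8: 57→81, due 74, lateness 7
Patient 2: 81→89, due 86, lateness 3
Patient 3: 89→105, due 99, lateness 6
Patient 6: 105→124, due 106, lateness 18
Maximum = 18.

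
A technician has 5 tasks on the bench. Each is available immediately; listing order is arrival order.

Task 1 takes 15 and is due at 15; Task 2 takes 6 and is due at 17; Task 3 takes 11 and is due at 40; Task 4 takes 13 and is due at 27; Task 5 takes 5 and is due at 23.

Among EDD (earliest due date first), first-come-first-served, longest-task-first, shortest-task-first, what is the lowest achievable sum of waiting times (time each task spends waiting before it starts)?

73

EDD (increasing due date): Task 1 Task 2 Task 5 Task 4 Task 3.
Task 1: waits 0, runs 0→15
Task 2: waits 15, runs 15→21
Task 5: waits 21, runs 21→26
Task 4: waits 26, runs 26→39
Task 3: waits 39, runs 39→50
Sum = 0+15+21+26+39 = 101.
FIFO (arrival order): Task 1 Task 2 Task 3 Task 4 Task 5.
Task 1: waits 0, runs 0→15
Task 2: waits 15, runs 15→21
Task 3: waits 21, runs 21→32
Task 4: waits 32, runs 32→45
Task 5: waits 45, runs 45→50
Sum = 0+15+21+32+45 = 113.
LPT (decreasing processing time): Task 1 Task 4 Task 3 Task 2 Task 5.
Task 1: waits 0, runs 0→15
Task 4: waits 15, runs 15→28
Task 3: waits 28, runs 28→39
Task 2: waits 39, runs 39→45
Task 5: waits 45, runs 45→50
Sum = 0+15+28+39+45 = 127.
SPT (increasing processing time): Task 5 Task 2 Task 3 Task 4 Task 1.
Task 5: waits 0, runs 0→5
Task 2: waits 5, runs 5→11
Task 3: waits 11, runs 11→22
Task 4: waits 22, runs 22→35
Task 1: waits 35, runs 35→50
Sum = 0+5+11+22+35 = 73.
EDD 101, FIFO 113, LPT 127, SPT 73 → minimum 73.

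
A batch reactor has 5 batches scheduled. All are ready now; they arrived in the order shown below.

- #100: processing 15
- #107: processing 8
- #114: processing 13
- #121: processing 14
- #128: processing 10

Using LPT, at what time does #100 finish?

15

LPT (decreasing processing time): #100 #121 #114 #128 #107.
#100: 0→15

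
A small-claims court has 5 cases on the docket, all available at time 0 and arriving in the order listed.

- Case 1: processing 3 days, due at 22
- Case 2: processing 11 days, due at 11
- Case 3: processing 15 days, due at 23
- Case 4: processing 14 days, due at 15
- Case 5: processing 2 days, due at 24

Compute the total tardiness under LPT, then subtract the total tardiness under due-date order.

28

LPT (decreasing processing time): Case 3 Case 4 Case 2 Case 1 Case 5.
Case 3: 0→15, due 23, tardiness 0
Case 4: 15→29, due 15, tardiness 14
Case 2: 29→40, due 11, tardiness 29
Case 1: 40→43, due 22, tardiness 21
Case 5: 43→45, due 24, tardiness 21
Sum = 0+14+29+21+21 = 85.
EDD (increasing due date): Case 2 Case 4 Case 1 Case 3 Case 5.
Case 2: 0→11, due 11, tardiness 0
Case 4: 11→25, due 15, tardiness 10
Case 1: 25→28, due 22, tardiness 6
Case 3: 28→43, due 23, tardiness 20
Case 5: 43→45, due 24, tardiness 21
Sum = 0+10+6+20+21 = 57.
Difference = 85 − 57 = 28.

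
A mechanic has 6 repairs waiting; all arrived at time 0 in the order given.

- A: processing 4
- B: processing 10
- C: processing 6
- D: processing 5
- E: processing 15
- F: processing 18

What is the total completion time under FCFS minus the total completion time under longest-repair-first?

FIFO (arrival order): A B C D E F.
A: 0→4
B: 4→14
C: 14→20
D: 20→25
E: 25→40
F: 40→58
Sum = 4+14+20+25+40+58 = 161.
LPT (decreasing processing time): F E B C D A.
F: 0→18
E: 18→33
B: 33→43
C: 43→49
D: 49→54
A: 54→58
Sum = 18+33+43+49+54+58 = 255.
Difference = 161 − 255 = -94.

-94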